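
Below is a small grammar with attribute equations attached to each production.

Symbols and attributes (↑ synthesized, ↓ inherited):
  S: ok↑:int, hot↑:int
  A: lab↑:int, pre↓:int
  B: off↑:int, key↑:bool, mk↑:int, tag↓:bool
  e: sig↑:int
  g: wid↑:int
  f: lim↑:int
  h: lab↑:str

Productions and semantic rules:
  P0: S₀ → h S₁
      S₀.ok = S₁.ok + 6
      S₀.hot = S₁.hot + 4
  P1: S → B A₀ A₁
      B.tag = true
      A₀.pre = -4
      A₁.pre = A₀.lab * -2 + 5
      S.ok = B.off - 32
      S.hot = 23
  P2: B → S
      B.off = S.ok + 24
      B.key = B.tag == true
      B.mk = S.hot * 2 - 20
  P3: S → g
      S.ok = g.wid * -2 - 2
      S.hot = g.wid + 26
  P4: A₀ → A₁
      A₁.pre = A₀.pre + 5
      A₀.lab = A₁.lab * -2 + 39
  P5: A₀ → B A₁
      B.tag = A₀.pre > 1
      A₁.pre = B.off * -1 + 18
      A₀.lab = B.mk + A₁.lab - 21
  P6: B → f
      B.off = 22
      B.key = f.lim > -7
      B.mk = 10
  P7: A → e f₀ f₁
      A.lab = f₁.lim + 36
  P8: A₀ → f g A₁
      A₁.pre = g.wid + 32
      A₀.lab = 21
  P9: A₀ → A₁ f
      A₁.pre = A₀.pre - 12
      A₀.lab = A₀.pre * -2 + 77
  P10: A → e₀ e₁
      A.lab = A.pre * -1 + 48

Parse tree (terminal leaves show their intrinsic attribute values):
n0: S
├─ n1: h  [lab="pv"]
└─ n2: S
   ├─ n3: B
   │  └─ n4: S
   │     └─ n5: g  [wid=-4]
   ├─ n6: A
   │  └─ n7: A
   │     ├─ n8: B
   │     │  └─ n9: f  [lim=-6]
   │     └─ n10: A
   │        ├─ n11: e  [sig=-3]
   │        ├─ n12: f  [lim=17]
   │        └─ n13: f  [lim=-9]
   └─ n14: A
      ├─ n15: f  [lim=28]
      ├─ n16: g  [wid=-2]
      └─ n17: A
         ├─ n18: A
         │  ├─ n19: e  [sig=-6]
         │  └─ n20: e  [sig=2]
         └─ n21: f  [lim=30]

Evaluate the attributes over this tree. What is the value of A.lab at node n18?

1. n1.lab = "pv"  [terminal]
2. n3.tag = true  [true]
3. n5.wid = -4  [terminal]
4. n4.ok = 6  [g.wid * -2 - 2]
5. n4.hot = 22  [g.wid + 26]
6. n3.off = 30  [S.ok + 24]
7. n3.key = true  [B.tag == true]
8. n3.mk = 24  [S.hot * 2 - 20]
9. n6.pre = -4  [-4]
10. n7.pre = 1  [A₀.pre + 5]
11. n8.tag = false  [A₀.pre > 1]
12. n9.lim = -6  [terminal]
13. n8.off = 22  [22]
14. n8.key = true  [f.lim > -7]
15. n8.mk = 10  [10]
16. n10.pre = -4  [B.off * -1 + 18]
17. n11.sig = -3  [terminal]
18. n12.lim = 17  [terminal]
19. n13.lim = -9  [terminal]
20. n10.lab = 27  [f₁.lim + 36]
21. n7.lab = 16  [B.mk + A₁.lab - 21]
22. n6.lab = 7  [A₁.lab * -2 + 39]
23. n14.pre = -9  [A₀.lab * -2 + 5]
24. n15.lim = 28  [terminal]
25. n16.wid = -2  [terminal]
26. n17.pre = 30  [g.wid + 32]
27. n18.pre = 18  [A₀.pre - 12]
28. n19.sig = -6  [terminal]
29. n20.sig = 2  [terminal]
30. n18.lab = 30  [A.pre * -1 + 48]
31. n21.lim = 30  [terminal]
32. n17.lab = 17  [A₀.pre * -2 + 77]
33. n14.lab = 21  [21]
34. n2.ok = -2  [B.off - 32]
35. n2.hot = 23  [23]
36. n0.ok = 4  [S₁.ok + 6]
37. n0.hot = 27  [S₁.hot + 4]

30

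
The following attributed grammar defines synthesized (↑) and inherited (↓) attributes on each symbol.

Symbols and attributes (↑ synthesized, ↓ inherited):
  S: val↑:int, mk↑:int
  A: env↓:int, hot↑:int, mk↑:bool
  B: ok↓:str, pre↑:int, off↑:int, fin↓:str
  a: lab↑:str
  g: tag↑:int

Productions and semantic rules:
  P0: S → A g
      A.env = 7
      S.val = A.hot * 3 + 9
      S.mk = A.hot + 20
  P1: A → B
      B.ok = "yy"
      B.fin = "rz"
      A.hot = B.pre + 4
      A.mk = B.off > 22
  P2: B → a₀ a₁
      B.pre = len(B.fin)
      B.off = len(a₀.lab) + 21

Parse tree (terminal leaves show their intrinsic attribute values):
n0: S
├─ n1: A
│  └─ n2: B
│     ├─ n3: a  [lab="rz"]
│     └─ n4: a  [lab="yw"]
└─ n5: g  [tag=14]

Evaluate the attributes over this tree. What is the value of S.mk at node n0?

26

1. n1.env = 7  [7]
2. n2.ok = "yy"  ["yy"]
3. n2.fin = "rz"  ["rz"]
4. n3.lab = "rz"  [terminal]
5. n4.lab = "yw"  [terminal]
6. n2.pre = 2  [len(B.fin)]
7. n2.off = 23  [len(a₀.lab) + 21]
8. n1.hot = 6  [B.pre + 4]
9. n1.mk = true  [B.off > 22]
10. n5.tag = 14  [terminal]
11. n0.val = 27  [A.hot * 3 + 9]
12. n0.mk = 26  [A.hot + 20]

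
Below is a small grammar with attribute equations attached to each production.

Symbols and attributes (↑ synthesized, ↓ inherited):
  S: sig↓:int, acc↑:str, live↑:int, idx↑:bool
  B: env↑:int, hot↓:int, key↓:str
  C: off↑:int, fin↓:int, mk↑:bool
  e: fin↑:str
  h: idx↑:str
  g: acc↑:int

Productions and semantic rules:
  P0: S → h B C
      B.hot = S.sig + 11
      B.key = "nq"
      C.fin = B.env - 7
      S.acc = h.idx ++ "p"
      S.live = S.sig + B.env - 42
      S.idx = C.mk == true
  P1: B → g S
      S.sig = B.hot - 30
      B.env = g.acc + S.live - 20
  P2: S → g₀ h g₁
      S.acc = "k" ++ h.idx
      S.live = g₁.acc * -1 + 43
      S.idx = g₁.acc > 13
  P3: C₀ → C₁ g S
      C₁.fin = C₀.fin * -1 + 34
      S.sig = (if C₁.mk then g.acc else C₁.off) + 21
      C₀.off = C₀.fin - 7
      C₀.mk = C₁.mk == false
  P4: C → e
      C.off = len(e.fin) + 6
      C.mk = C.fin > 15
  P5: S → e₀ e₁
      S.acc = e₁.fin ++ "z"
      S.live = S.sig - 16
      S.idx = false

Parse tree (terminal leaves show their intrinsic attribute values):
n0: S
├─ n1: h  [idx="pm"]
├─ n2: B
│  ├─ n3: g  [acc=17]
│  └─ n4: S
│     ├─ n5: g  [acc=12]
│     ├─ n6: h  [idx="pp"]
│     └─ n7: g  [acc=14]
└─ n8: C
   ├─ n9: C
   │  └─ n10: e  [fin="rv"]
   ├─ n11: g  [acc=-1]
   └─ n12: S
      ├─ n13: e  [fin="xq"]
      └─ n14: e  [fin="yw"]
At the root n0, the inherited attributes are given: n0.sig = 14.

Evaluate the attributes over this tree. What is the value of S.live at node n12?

13

1. n0.sig = 14  [given at root]
2. n1.idx = "pm"  [terminal]
3. n2.hot = 25  [S.sig + 11]
4. n2.key = "nq"  ["nq"]
5. n3.acc = 17  [terminal]
6. n4.sig = -5  [B.hot - 30]
7. n5.acc = 12  [terminal]
8. n6.idx = "pp"  [terminal]
9. n7.acc = 14  [terminal]
10. n4.acc = "kpp"  ["k" ++ h.idx]
11. n4.live = 29  [g₁.acc * -1 + 43]
12. n4.idx = true  [g₁.acc > 13]
13. n2.env = 26  [g.acc + S.live - 20]
14. n8.fin = 19  [B.env - 7]
15. n9.fin = 15  [C₀.fin * -1 + 34]
16. n10.fin = "rv"  [terminal]
17. n9.off = 8  [len(e.fin) + 6]
18. n9.mk = false  [C.fin > 15]
19. n11.acc = -1  [terminal]
20. n12.sig = 29  [(if C₁.mk then g.acc else C₁.off) + 21]
21. n13.fin = "xq"  [terminal]
22. n14.fin = "yw"  [terminal]
23. n12.acc = "ywz"  [e₁.fin ++ "z"]
24. n12.live = 13  [S.sig - 16]
25. n12.idx = false  [false]
26. n8.off = 12  [C₀.fin - 7]
27. n8.mk = true  [C₁.mk == false]
28. n0.acc = "pmp"  [h.idx ++ "p"]
29. n0.live = -2  [S.sig + B.env - 42]
30. n0.idx = true  [C.mk == true]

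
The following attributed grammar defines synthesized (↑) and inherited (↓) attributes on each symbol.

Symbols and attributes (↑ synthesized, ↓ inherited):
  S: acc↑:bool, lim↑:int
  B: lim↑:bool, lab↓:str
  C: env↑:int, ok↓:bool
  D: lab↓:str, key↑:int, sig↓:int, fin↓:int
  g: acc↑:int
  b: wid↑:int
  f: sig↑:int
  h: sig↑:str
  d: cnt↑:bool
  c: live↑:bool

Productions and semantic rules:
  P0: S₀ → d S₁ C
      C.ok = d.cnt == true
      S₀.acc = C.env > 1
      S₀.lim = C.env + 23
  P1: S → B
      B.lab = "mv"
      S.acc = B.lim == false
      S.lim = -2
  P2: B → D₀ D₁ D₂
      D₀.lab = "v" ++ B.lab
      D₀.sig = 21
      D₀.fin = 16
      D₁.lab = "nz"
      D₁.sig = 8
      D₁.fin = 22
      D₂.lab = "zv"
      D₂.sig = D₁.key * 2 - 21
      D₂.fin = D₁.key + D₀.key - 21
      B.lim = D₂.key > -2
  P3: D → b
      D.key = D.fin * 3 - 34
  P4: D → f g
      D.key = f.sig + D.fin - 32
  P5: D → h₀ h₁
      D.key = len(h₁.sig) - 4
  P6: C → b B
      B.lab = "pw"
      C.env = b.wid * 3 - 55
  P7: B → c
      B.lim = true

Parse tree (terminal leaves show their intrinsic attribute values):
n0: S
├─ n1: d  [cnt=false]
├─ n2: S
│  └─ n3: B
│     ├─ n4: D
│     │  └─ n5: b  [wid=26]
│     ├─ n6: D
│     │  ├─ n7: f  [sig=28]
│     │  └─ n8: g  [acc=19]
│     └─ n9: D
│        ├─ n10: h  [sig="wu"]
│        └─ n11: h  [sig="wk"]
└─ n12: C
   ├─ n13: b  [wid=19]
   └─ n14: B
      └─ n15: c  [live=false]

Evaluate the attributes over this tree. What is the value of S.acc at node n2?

1. n1.cnt = false  [terminal]
2. n3.lab = "mv"  ["mv"]
3. n4.lab = "vmv"  ["v" ++ B.lab]
4. n4.sig = 21  [21]
5. n4.fin = 16  [16]
6. n5.wid = 26  [terminal]
7. n4.key = 14  [D.fin * 3 - 34]
8. n6.lab = "nz"  ["nz"]
9. n6.sig = 8  [8]
10. n6.fin = 22  [22]
11. n7.sig = 28  [terminal]
12. n8.acc = 19  [terminal]
13. n6.key = 18  [f.sig + D.fin - 32]
14. n9.lab = "zv"  ["zv"]
15. n9.sig = 15  [D₁.key * 2 - 21]
16. n9.fin = 11  [D₁.key + D₀.key - 21]
17. n10.sig = "wu"  [terminal]
18. n11.sig = "wk"  [terminal]
19. n9.key = -2  [len(h₁.sig) - 4]
20. n3.lim = false  [D₂.key > -2]
21. n2.acc = true  [B.lim == false]
22. n2.lim = -2  [-2]
23. n12.ok = false  [d.cnt == true]
24. n13.wid = 19  [terminal]
25. n14.lab = "pw"  ["pw"]
26. n15.live = false  [terminal]
27. n14.lim = true  [true]
28. n12.env = 2  [b.wid * 3 - 55]
29. n0.acc = true  [C.env > 1]
30. n0.lim = 25  [C.env + 23]

true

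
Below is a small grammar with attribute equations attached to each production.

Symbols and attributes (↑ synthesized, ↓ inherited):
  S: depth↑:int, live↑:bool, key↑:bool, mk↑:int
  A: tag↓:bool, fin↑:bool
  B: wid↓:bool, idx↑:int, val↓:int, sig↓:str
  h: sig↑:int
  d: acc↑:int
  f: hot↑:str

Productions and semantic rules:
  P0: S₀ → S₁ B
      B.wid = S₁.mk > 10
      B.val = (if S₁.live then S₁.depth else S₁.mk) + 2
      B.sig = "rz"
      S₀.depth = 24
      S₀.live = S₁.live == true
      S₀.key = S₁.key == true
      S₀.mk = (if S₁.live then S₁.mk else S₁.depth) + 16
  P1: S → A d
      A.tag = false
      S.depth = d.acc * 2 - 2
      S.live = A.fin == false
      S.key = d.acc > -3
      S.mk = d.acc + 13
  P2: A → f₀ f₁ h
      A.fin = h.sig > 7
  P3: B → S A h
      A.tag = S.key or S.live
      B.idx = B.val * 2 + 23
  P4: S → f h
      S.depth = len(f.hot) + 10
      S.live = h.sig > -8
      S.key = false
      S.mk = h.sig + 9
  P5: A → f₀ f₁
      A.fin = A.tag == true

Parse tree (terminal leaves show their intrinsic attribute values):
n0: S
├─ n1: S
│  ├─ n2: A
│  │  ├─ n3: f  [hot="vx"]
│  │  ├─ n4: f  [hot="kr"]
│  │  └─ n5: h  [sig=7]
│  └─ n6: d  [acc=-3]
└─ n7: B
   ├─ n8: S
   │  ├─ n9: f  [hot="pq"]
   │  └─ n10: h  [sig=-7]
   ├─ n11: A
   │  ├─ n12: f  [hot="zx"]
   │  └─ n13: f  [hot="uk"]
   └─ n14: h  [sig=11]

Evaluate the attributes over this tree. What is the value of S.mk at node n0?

1. n2.tag = false  [false]
2. n3.hot = "vx"  [terminal]
3. n4.hot = "kr"  [terminal]
4. n5.sig = 7  [terminal]
5. n2.fin = false  [h.sig > 7]
6. n6.acc = -3  [terminal]
7. n1.depth = -8  [d.acc * 2 - 2]
8. n1.live = true  [A.fin == false]
9. n1.key = false  [d.acc > -3]
10. n1.mk = 10  [d.acc + 13]
11. n7.wid = false  [S₁.mk > 10]
12. n7.val = -6  [(if S₁.live then S₁.depth else S₁.mk) + 2]
13. n7.sig = "rz"  ["rz"]
14. n9.hot = "pq"  [terminal]
15. n10.sig = -7  [terminal]
16. n8.depth = 12  [len(f.hot) + 10]
17. n8.live = true  [h.sig > -8]
18. n8.key = false  [false]
19. n8.mk = 2  [h.sig + 9]
20. n11.tag = true  [S.key or S.live]
21. n12.hot = "zx"  [terminal]
22. n13.hot = "uk"  [terminal]
23. n11.fin = true  [A.tag == true]
24. n14.sig = 11  [terminal]
25. n7.idx = 11  [B.val * 2 + 23]
26. n0.depth = 24  [24]
27. n0.live = true  [S₁.live == true]
28. n0.key = false  [S₁.key == true]
29. n0.mk = 26  [(if S₁.live then S₁.mk else S₁.depth) + 16]

26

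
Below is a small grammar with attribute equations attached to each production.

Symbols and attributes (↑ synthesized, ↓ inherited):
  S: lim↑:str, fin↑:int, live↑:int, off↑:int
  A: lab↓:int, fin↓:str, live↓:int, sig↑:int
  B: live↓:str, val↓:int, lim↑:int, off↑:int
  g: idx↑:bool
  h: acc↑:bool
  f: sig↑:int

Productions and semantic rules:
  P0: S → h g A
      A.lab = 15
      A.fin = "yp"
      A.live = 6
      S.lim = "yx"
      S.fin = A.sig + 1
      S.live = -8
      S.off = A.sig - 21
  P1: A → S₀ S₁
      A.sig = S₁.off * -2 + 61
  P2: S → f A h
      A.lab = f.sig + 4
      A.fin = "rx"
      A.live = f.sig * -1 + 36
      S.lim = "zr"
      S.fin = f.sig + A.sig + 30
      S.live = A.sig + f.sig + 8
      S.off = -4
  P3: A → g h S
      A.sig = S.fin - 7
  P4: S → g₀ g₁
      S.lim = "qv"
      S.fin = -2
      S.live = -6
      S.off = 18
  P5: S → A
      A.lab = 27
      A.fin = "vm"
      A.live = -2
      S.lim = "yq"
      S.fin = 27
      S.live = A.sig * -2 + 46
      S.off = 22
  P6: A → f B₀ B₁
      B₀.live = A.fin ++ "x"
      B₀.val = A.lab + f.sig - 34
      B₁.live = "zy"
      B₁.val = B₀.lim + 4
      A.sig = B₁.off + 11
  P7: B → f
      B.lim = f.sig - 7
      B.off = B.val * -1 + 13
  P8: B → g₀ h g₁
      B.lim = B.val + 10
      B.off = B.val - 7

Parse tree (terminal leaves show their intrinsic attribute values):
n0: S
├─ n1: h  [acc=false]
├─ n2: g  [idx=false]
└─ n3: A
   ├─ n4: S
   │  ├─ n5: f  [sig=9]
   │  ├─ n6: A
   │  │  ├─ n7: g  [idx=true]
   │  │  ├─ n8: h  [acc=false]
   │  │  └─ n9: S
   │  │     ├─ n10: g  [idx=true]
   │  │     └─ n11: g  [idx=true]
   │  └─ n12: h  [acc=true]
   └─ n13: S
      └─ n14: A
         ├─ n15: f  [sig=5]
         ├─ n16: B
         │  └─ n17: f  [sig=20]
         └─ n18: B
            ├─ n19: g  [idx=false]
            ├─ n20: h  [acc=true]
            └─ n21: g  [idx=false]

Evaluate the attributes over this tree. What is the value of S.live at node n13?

1. n1.acc = false  [terminal]
2. n2.idx = false  [terminal]
3. n3.lab = 15  [15]
4. n3.fin = "yp"  ["yp"]
5. n3.live = 6  [6]
6. n5.sig = 9  [terminal]
7. n6.lab = 13  [f.sig + 4]
8. n6.fin = "rx"  ["rx"]
9. n6.live = 27  [f.sig * -1 + 36]
10. n7.idx = true  [terminal]
11. n8.acc = false  [terminal]
12. n10.idx = true  [terminal]
13. n11.idx = true  [terminal]
14. n9.lim = "qv"  ["qv"]
15. n9.fin = -2  [-2]
16. n9.live = -6  [-6]
17. n9.off = 18  [18]
18. n6.sig = -9  [S.fin - 7]
19. n12.acc = true  [terminal]
20. n4.lim = "zr"  ["zr"]
21. n4.fin = 30  [f.sig + A.sig + 30]
22. n4.live = 8  [A.sig + f.sig + 8]
23. n4.off = -4  [-4]
24. n14.lab = 27  [27]
25. n14.fin = "vm"  ["vm"]
26. n14.live = -2  [-2]
27. n15.sig = 5  [terminal]
28. n16.live = "vmx"  [A.fin ++ "x"]
29. n16.val = -2  [A.lab + f.sig - 34]
30. n17.sig = 20  [terminal]
31. n16.lim = 13  [f.sig - 7]
32. n16.off = 15  [B.val * -1 + 13]
33. n18.live = "zy"  ["zy"]
34. n18.val = 17  [B₀.lim + 4]
35. n19.idx = false  [terminal]
36. n20.acc = true  [terminal]
37. n21.idx = false  [terminal]
38. n18.lim = 27  [B.val + 10]
39. n18.off = 10  [B.val - 7]
40. n14.sig = 21  [B₁.off + 11]
41. n13.lim = "yq"  ["yq"]
42. n13.fin = 27  [27]
43. n13.live = 4  [A.sig * -2 + 46]
44. n13.off = 22  [22]
45. n3.sig = 17  [S₁.off * -2 + 61]
46. n0.lim = "yx"  ["yx"]
47. n0.fin = 18  [A.sig + 1]
48. n0.live = -8  [-8]
49. n0.off = -4  [A.sig - 21]

4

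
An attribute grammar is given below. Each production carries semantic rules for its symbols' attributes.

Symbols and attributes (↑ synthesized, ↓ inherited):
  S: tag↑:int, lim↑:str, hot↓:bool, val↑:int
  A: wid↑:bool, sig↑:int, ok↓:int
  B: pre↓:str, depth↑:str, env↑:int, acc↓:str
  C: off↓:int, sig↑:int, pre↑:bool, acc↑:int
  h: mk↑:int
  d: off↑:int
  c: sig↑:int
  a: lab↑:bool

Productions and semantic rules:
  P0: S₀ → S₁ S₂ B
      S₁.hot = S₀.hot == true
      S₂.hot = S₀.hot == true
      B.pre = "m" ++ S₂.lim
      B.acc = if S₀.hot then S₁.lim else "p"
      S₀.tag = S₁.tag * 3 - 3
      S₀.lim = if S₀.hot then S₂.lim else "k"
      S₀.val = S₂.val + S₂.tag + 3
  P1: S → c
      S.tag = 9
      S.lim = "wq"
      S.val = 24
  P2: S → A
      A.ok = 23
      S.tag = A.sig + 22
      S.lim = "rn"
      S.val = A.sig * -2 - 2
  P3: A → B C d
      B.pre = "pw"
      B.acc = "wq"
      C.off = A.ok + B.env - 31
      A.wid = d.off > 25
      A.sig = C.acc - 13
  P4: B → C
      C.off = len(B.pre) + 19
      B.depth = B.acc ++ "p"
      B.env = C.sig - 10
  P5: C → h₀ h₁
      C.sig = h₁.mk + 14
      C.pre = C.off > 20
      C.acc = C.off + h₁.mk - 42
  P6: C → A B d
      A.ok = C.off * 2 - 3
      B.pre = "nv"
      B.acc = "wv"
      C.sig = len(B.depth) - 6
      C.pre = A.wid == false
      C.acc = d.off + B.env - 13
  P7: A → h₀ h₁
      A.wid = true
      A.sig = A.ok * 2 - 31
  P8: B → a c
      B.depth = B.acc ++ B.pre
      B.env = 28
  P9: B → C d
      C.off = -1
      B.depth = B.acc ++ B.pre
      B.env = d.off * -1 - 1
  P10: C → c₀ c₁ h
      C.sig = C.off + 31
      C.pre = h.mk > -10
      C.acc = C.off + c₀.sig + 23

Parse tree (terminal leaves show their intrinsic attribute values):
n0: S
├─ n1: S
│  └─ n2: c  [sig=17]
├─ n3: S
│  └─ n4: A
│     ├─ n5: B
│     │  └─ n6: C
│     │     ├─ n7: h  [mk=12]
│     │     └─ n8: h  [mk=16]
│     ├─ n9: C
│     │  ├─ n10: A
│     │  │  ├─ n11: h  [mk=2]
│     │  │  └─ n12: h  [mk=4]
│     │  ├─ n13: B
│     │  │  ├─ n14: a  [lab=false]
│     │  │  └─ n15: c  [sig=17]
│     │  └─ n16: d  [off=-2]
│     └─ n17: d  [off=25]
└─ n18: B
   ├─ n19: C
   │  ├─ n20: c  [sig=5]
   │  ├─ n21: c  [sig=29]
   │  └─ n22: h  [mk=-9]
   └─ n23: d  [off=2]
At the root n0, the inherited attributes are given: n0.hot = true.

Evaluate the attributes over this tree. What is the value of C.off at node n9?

1. n0.hot = true  [given at root]
2. n1.hot = true  [S₀.hot == true]
3. n2.sig = 17  [terminal]
4. n1.tag = 9  [9]
5. n1.lim = "wq"  ["wq"]
6. n1.val = 24  [24]
7. n3.hot = true  [S₀.hot == true]
8. n4.ok = 23  [23]
9. n5.pre = "pw"  ["pw"]
10. n5.acc = "wq"  ["wq"]
11. n6.off = 21  [len(B.pre) + 19]
12. n7.mk = 12  [terminal]
13. n8.mk = 16  [terminal]
14. n6.sig = 30  [h₁.mk + 14]
15. n6.pre = true  [C.off > 20]
16. n6.acc = -5  [C.off + h₁.mk - 42]
17. n5.depth = "wqp"  [B.acc ++ "p"]
18. n5.env = 20  [C.sig - 10]
19. n9.off = 12  [A.ok + B.env - 31]
20. n10.ok = 21  [C.off * 2 - 3]
21. n11.mk = 2  [terminal]
22. n12.mk = 4  [terminal]
23. n10.wid = true  [true]
24. n10.sig = 11  [A.ok * 2 - 31]
25. n13.pre = "nv"  ["nv"]
26. n13.acc = "wv"  ["wv"]
27. n14.lab = false  [terminal]
28. n15.sig = 17  [terminal]
29. n13.depth = "wvnv"  [B.acc ++ B.pre]
30. n13.env = 28  [28]
31. n16.off = -2  [terminal]
32. n9.sig = -2  [len(B.depth) - 6]
33. n9.pre = false  [A.wid == false]
34. n9.acc = 13  [d.off + B.env - 13]
35. n17.off = 25  [terminal]
36. n4.wid = false  [d.off > 25]
37. n4.sig = 0  [C.acc - 13]
38. n3.tag = 22  [A.sig + 22]
39. n3.lim = "rn"  ["rn"]
40. n3.val = -2  [A.sig * -2 - 2]
41. n18.pre = "mrn"  ["m" ++ S₂.lim]
42. n18.acc = "wq"  [if S₀.hot then S₁.lim else "p"]
43. n19.off = -1  [-1]
44. n20.sig = 5  [terminal]
45. n21.sig = 29  [terminal]
46. n22.mk = -9  [terminal]
47. n19.sig = 30  [C.off + 31]
48. n19.pre = true  [h.mk > -10]
49. n19.acc = 27  [C.off + c₀.sig + 23]
50. n23.off = 2  [terminal]
51. n18.depth = "wqmrn"  [B.acc ++ B.pre]
52. n18.env = -3  [d.off * -1 - 1]
53. n0.tag = 24  [S₁.tag * 3 - 3]
54. n0.lim = "rn"  [if S₀.hot then S₂.lim else "k"]
55. n0.val = 23  [S₂.val + S₂.tag + 3]

12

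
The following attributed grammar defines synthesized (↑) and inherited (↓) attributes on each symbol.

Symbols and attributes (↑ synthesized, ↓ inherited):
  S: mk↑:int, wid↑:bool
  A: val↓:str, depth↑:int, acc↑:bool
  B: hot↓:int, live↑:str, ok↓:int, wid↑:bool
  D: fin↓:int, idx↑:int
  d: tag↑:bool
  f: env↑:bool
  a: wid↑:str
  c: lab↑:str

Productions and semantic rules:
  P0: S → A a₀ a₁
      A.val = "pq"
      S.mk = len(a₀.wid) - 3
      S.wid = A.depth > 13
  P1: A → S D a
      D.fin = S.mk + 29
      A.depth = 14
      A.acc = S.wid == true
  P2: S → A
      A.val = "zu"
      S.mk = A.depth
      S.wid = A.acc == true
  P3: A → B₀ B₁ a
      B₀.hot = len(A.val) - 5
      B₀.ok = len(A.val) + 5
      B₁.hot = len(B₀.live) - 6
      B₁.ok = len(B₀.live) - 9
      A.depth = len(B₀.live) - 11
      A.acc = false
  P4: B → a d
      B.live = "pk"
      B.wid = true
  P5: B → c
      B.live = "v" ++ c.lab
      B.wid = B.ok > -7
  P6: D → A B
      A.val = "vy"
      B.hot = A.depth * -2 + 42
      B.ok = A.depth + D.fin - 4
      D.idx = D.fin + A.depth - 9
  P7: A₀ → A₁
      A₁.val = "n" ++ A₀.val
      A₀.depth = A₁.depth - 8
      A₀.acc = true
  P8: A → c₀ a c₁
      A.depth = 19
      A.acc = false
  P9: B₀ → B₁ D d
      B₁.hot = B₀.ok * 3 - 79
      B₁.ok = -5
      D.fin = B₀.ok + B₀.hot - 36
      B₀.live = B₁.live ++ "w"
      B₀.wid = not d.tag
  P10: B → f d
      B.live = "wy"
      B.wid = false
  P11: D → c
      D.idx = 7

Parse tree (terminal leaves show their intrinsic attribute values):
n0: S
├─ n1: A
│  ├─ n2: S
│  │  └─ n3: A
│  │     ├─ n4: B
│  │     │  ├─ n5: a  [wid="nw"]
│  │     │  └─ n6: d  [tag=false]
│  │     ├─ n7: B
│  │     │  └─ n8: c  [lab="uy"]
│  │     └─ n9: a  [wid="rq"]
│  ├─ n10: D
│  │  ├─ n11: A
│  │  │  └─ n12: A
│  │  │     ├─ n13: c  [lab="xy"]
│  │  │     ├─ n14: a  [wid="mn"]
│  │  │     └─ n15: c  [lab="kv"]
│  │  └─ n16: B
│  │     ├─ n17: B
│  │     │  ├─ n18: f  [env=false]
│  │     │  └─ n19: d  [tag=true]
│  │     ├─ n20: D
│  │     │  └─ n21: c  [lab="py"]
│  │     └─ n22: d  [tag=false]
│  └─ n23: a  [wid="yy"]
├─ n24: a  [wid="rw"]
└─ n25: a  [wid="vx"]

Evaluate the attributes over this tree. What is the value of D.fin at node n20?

11

1. n1.val = "pq"  ["pq"]
2. n3.val = "zu"  ["zu"]
3. n4.hot = -3  [len(A.val) - 5]
4. n4.ok = 7  [len(A.val) + 5]
5. n5.wid = "nw"  [terminal]
6. n6.tag = false  [terminal]
7. n4.live = "pk"  ["pk"]
8. n4.wid = true  [true]
9. n7.hot = -4  [len(B₀.live) - 6]
10. n7.ok = -7  [len(B₀.live) - 9]
11. n8.lab = "uy"  [terminal]
12. n7.live = "vuy"  ["v" ++ c.lab]
13. n7.wid = false  [B.ok > -7]
14. n9.wid = "rq"  [terminal]
15. n3.depth = -9  [len(B₀.live) - 11]
16. n3.acc = false  [false]
17. n2.mk = -9  [A.depth]
18. n2.wid = false  [A.acc == true]
19. n10.fin = 20  [S.mk + 29]
20. n11.val = "vy"  ["vy"]
21. n12.val = "nvy"  ["n" ++ A₀.val]
22. n13.lab = "xy"  [terminal]
23. n14.wid = "mn"  [terminal]
24. n15.lab = "kv"  [terminal]
25. n12.depth = 19  [19]
26. n12.acc = false  [false]
27. n11.depth = 11  [A₁.depth - 8]
28. n11.acc = true  [true]
29. n16.hot = 20  [A.depth * -2 + 42]
30. n16.ok = 27  [A.depth + D.fin - 4]
31. n17.hot = 2  [B₀.ok * 3 - 79]
32. n17.ok = -5  [-5]
33. n18.env = false  [terminal]
34. n19.tag = true  [terminal]
35. n17.live = "wy"  ["wy"]
36. n17.wid = false  [false]
37. n20.fin = 11  [B₀.ok + B₀.hot - 36]
38. n21.lab = "py"  [terminal]
39. n20.idx = 7  [7]
40. n22.tag = false  [terminal]
41. n16.live = "wyw"  [B₁.live ++ "w"]
42. n16.wid = true  [not d.tag]
43. n10.idx = 22  [D.fin + A.depth - 9]
44. n23.wid = "yy"  [terminal]
45. n1.depth = 14  [14]
46. n1.acc = false  [S.wid == true]
47. n24.wid = "rw"  [terminal]
48. n25.wid = "vx"  [terminal]
49. n0.mk = -1  [len(a₀.wid) - 3]
50. n0.wid = true  [A.depth > 13]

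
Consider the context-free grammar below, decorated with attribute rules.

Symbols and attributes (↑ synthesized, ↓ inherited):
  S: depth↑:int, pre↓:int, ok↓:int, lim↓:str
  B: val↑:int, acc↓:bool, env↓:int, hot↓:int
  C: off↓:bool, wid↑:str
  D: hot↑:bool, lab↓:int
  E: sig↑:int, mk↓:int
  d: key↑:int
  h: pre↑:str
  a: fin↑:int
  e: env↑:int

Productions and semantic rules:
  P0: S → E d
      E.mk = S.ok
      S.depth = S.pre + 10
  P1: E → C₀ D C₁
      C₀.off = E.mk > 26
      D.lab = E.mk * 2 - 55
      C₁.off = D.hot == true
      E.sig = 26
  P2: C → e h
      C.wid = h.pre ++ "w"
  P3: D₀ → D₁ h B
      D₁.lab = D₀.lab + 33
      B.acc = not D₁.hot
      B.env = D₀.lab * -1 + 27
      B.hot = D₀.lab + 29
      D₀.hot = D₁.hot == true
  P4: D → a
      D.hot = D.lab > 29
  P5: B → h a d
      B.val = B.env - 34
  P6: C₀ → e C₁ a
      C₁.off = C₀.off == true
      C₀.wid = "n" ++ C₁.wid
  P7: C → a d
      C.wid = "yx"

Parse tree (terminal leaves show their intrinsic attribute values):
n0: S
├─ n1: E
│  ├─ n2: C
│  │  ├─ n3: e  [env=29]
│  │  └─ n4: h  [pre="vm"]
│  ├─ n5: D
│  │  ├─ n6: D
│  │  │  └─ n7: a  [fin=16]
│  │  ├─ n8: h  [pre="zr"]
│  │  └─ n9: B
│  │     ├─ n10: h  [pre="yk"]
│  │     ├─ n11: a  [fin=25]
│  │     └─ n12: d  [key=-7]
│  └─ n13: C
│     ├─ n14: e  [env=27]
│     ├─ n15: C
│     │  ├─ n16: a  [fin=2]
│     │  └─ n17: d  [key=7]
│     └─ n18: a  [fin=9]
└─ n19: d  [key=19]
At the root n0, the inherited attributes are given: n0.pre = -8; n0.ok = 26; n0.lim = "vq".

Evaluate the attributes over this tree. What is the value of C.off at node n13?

1. n0.pre = -8  [given at root]
2. n0.ok = 26  [given at root]
3. n0.lim = "vq"  [given at root]
4. n1.mk = 26  [S.ok]
5. n2.off = false  [E.mk > 26]
6. n3.env = 29  [terminal]
7. n4.pre = "vm"  [terminal]
8. n2.wid = "vmw"  [h.pre ++ "w"]
9. n5.lab = -3  [E.mk * 2 - 55]
10. n6.lab = 30  [D₀.lab + 33]
11. n7.fin = 16  [terminal]
12. n6.hot = true  [D.lab > 29]
13. n8.pre = "zr"  [terminal]
14. n9.acc = false  [not D₁.hot]
15. n9.env = 30  [D₀.lab * -1 + 27]
16. n9.hot = 26  [D₀.lab + 29]
17. n10.pre = "yk"  [terminal]
18. n11.fin = 25  [terminal]
19. n12.key = -7  [terminal]
20. n9.val = -4  [B.env - 34]
21. n5.hot = true  [D₁.hot == true]
22. n13.off = true  [D.hot == true]
23. n14.env = 27  [terminal]
24. n15.off = true  [C₀.off == true]
25. n16.fin = 2  [terminal]
26. n17.key = 7  [terminal]
27. n15.wid = "yx"  ["yx"]
28. n18.fin = 9  [terminal]
29. n13.wid = "nyx"  ["n" ++ C₁.wid]
30. n1.sig = 26  [26]
31. n19.key = 19  [terminal]
32. n0.depth = 2  [S.pre + 10]

true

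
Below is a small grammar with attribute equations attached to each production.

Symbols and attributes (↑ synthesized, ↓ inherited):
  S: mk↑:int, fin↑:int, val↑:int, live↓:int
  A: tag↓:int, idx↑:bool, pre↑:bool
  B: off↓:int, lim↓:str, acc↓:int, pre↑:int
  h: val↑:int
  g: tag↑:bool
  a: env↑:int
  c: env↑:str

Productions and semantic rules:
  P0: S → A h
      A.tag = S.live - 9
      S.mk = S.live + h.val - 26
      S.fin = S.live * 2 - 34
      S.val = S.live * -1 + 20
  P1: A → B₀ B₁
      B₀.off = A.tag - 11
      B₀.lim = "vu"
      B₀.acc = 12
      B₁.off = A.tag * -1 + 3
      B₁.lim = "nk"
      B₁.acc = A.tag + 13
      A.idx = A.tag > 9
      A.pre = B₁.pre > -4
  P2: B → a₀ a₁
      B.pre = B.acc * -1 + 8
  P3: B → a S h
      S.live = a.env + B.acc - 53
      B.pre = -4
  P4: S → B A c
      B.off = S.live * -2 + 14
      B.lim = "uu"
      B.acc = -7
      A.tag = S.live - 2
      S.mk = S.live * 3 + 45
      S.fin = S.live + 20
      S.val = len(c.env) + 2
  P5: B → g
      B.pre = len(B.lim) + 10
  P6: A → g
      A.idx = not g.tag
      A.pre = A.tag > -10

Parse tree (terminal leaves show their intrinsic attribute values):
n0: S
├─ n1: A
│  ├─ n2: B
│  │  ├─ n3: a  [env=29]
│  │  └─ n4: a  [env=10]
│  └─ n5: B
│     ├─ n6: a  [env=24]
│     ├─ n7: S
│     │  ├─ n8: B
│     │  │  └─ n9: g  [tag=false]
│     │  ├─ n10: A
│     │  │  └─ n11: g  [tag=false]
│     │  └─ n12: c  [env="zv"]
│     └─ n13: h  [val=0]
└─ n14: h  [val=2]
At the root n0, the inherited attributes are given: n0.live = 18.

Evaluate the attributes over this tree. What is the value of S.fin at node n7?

13

1. n0.live = 18  [given at root]
2. n1.tag = 9  [S.live - 9]
3. n2.off = -2  [A.tag - 11]
4. n2.lim = "vu"  ["vu"]
5. n2.acc = 12  [12]
6. n3.env = 29  [terminal]
7. n4.env = 10  [terminal]
8. n2.pre = -4  [B.acc * -1 + 8]
9. n5.off = -6  [A.tag * -1 + 3]
10. n5.lim = "nk"  ["nk"]
11. n5.acc = 22  [A.tag + 13]
12. n6.env = 24  [terminal]
13. n7.live = -7  [a.env + B.acc - 53]
14. n8.off = 28  [S.live * -2 + 14]
15. n8.lim = "uu"  ["uu"]
16. n8.acc = -7  [-7]
17. n9.tag = false  [terminal]
18. n8.pre = 12  [len(B.lim) + 10]
19. n10.tag = -9  [S.live - 2]
20. n11.tag = false  [terminal]
21. n10.idx = true  [not g.tag]
22. n10.pre = true  [A.tag > -10]
23. n12.env = "zv"  [terminal]
24. n7.mk = 24  [S.live * 3 + 45]
25. n7.fin = 13  [S.live + 20]
26. n7.val = 4  [len(c.env) + 2]
27. n13.val = 0  [terminal]
28. n5.pre = -4  [-4]
29. n1.idx = false  [A.tag > 9]
30. n1.pre = false  [B₁.pre > -4]
31. n14.val = 2  [terminal]
32. n0.mk = -6  [S.live + h.val - 26]
33. n0.fin = 2  [S.live * 2 - 34]
34. n0.val = 2  [S.live * -1 + 20]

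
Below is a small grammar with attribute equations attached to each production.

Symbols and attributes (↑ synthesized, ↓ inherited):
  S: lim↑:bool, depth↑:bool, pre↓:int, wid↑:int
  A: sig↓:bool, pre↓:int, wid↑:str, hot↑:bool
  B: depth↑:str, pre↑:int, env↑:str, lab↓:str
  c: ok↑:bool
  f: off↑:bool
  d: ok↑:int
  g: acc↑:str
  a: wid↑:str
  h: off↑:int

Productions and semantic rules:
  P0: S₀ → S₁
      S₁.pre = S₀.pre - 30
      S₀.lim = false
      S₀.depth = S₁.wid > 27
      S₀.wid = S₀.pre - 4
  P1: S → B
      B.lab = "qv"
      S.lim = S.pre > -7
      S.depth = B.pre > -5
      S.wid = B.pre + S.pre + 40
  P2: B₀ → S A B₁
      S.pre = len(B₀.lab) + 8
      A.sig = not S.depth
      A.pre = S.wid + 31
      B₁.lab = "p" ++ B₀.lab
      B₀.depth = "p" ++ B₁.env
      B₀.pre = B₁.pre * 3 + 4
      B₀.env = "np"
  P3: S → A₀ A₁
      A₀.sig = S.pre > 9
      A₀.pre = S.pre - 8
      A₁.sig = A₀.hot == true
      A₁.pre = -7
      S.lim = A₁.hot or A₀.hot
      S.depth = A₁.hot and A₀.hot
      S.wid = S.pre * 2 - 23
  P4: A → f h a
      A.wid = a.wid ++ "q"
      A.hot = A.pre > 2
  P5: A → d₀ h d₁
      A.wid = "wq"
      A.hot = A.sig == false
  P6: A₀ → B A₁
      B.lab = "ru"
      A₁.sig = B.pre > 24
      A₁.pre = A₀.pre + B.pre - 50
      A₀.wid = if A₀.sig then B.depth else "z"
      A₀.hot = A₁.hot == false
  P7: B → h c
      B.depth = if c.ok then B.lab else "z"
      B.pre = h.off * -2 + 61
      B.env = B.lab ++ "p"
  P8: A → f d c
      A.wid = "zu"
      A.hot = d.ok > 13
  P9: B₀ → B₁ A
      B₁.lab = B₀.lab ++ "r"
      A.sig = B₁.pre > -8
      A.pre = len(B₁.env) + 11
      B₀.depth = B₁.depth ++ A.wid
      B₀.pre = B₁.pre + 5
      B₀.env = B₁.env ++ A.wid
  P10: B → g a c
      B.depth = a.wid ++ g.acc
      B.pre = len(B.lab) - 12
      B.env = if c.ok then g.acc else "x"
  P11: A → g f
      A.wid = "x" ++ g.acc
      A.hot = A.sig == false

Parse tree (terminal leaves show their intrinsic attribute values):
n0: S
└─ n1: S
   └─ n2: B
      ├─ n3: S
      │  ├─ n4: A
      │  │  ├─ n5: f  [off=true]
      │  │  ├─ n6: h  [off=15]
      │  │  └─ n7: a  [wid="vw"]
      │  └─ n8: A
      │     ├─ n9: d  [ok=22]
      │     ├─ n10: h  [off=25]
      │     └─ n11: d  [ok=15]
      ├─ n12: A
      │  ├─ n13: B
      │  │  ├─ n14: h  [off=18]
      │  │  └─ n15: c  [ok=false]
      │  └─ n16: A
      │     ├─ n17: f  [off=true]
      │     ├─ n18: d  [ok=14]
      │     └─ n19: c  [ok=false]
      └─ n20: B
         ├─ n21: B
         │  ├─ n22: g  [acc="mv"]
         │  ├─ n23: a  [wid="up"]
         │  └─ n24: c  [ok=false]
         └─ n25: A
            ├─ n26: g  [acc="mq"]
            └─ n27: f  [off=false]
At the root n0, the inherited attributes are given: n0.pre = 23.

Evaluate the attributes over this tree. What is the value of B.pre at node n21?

1. n0.pre = 23  [given at root]
2. n1.pre = -7  [S₀.pre - 30]
3. n2.lab = "qv"  ["qv"]
4. n3.pre = 10  [len(B₀.lab) + 8]
5. n4.sig = true  [S.pre > 9]
6. n4.pre = 2  [S.pre - 8]
7. n5.off = true  [terminal]
8. n6.off = 15  [terminal]
9. n7.wid = "vw"  [terminal]
10. n4.wid = "vwq"  [a.wid ++ "q"]
11. n4.hot = false  [A.pre > 2]
12. n8.sig = false  [A₀.hot == true]
13. n8.pre = -7  [-7]
14. n9.ok = 22  [terminal]
15. n10.off = 25  [terminal]
16. n11.ok = 15  [terminal]
17. n8.wid = "wq"  ["wq"]
18. n8.hot = true  [A.sig == false]
19. n3.lim = true  [A₁.hot or A₀.hot]
20. n3.depth = false  [A₁.hot and A₀.hot]
21. n3.wid = -3  [S.pre * 2 - 23]
22. n12.sig = true  [not S.depth]
23. n12.pre = 28  [S.wid + 31]
24. n13.lab = "ru"  ["ru"]
25. n14.off = 18  [terminal]
26. n15.ok = false  [terminal]
27. n13.depth = "z"  [if c.ok then B.lab else "z"]
28. n13.pre = 25  [h.off * -2 + 61]
29. n13.env = "rup"  [B.lab ++ "p"]
30. n16.sig = true  [B.pre > 24]
31. n16.pre = 3  [A₀.pre + B.pre - 50]
32. n17.off = true  [terminal]
33. n18.ok = 14  [terminal]
34. n19.ok = false  [terminal]
35. n16.wid = "zu"  ["zu"]
36. n16.hot = true  [d.ok > 13]
37. n12.wid = "z"  [if A₀.sig then B.depth else "z"]
38. n12.hot = false  [A₁.hot == false]
39. n20.lab = "pqv"  ["p" ++ B₀.lab]
40. n21.lab = "pqvr"  [B₀.lab ++ "r"]
41. n22.acc = "mv"  [terminal]
42. n23.wid = "up"  [terminal]
43. n24.ok = false  [terminal]
44. n21.depth = "upmv"  [a.wid ++ g.acc]
45. n21.pre = -8  [len(B.lab) - 12]
46. n21.env = "x"  [if c.ok then g.acc else "x"]
47. n25.sig = false  [B₁.pre > -8]
48. n25.pre = 12  [len(B₁.env) + 11]
49. n26.acc = "mq"  [terminal]
50. n27.off = false  [terminal]
51. n25.wid = "xmq"  ["x" ++ g.acc]
52. n25.hot = true  [A.sig == false]
53. n20.depth = "upmvxmq"  [B₁.depth ++ A.wid]
54. n20.pre = -3  [B₁.pre + 5]
55. n20.env = "xxmq"  [B₁.env ++ A.wid]
56. n2.depth = "pxxmq"  ["p" ++ B₁.env]
57. n2.pre = -5  [B₁.pre * 3 + 4]
58. n2.env = "np"  ["np"]
59. n1.lim = false  [S.pre > -7]
60. n1.depth = false  [B.pre > -5]
61. n1.wid = 28  [B.pre + S.pre + 40]
62. n0.lim = false  [false]
63. n0.depth = true  [S₁.wid > 27]
64. n0.wid = 19  [S₀.pre - 4]

-8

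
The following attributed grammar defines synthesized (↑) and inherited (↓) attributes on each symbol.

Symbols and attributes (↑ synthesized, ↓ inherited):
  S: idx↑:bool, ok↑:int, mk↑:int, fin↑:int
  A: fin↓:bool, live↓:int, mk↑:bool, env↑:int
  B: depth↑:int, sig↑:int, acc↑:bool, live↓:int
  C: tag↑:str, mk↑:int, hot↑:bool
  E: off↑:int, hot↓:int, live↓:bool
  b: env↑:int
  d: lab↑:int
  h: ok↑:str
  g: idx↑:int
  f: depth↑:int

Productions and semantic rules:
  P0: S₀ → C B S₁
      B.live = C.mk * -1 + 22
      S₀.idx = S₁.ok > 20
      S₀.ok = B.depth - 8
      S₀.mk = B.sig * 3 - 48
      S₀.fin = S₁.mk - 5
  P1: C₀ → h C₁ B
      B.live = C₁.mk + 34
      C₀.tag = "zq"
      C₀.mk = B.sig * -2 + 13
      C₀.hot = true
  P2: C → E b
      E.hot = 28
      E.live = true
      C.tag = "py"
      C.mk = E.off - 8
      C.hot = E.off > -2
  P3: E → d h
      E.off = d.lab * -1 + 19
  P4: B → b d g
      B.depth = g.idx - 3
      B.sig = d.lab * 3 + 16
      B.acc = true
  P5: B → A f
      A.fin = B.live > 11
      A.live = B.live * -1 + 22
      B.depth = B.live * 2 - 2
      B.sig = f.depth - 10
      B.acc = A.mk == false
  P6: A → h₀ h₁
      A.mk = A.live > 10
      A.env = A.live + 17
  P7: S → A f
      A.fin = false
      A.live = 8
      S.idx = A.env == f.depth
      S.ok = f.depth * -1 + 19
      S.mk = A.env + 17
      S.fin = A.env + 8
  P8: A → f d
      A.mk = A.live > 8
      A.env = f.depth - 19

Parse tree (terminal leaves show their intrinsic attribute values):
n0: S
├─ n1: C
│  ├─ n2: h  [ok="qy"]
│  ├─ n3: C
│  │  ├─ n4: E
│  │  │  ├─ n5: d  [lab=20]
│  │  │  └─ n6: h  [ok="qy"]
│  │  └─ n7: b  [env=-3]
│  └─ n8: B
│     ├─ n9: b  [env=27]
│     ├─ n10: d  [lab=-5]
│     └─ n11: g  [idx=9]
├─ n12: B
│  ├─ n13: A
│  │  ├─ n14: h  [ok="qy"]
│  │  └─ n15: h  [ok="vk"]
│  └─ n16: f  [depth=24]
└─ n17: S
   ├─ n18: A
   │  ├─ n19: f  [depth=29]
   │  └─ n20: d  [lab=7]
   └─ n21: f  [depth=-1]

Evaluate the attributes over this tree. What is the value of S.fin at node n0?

22

1. n2.ok = "qy"  [terminal]
2. n4.hot = 28  [28]
3. n4.live = true  [true]
4. n5.lab = 20  [terminal]
5. n6.ok = "qy"  [terminal]
6. n4.off = -1  [d.lab * -1 + 19]
7. n7.env = -3  [terminal]
8. n3.tag = "py"  ["py"]
9. n3.mk = -9  [E.off - 8]
10. n3.hot = true  [E.off > -2]
11. n8.live = 25  [C₁.mk + 34]
12. n9.env = 27  [terminal]
13. n10.lab = -5  [terminal]
14. n11.idx = 9  [terminal]
15. n8.depth = 6  [g.idx - 3]
16. n8.sig = 1  [d.lab * 3 + 16]
17. n8.acc = true  [true]
18. n1.tag = "zq"  ["zq"]
19. n1.mk = 11  [B.sig * -2 + 13]
20. n1.hot = true  [true]
21. n12.live = 11  [C.mk * -1 + 22]
22. n13.fin = false  [B.live > 11]
23. n13.live = 11  [B.live * -1 + 22]
24. n14.ok = "qy"  [terminal]
25. n15.ok = "vk"  [terminal]
26. n13.mk = true  [A.live > 10]
27. n13.env = 28  [A.live + 17]
28. n16.depth = 24  [terminal]
29. n12.depth = 20  [B.live * 2 - 2]
30. n12.sig = 14  [f.depth - 10]
31. n12.acc = false  [A.mk == false]
32. n18.fin = false  [false]
33. n18.live = 8  [8]
34. n19.depth = 29  [terminal]
35. n20.lab = 7  [terminal]
36. n18.mk = false  [A.live > 8]
37. n18.env = 10  [f.depth - 19]
38. n21.depth = -1  [terminal]
39. n17.idx = false  [A.env == f.depth]
40. n17.ok = 20  [f.depth * -1 + 19]
41. n17.mk = 27  [A.env + 17]
42. n17.fin = 18  [A.env + 8]
43. n0.idx = false  [S₁.ok > 20]
44. n0.ok = 12  [B.depth - 8]
45. n0.mk = -6  [B.sig * 3 - 48]
46. n0.fin = 22  [S₁.mk - 5]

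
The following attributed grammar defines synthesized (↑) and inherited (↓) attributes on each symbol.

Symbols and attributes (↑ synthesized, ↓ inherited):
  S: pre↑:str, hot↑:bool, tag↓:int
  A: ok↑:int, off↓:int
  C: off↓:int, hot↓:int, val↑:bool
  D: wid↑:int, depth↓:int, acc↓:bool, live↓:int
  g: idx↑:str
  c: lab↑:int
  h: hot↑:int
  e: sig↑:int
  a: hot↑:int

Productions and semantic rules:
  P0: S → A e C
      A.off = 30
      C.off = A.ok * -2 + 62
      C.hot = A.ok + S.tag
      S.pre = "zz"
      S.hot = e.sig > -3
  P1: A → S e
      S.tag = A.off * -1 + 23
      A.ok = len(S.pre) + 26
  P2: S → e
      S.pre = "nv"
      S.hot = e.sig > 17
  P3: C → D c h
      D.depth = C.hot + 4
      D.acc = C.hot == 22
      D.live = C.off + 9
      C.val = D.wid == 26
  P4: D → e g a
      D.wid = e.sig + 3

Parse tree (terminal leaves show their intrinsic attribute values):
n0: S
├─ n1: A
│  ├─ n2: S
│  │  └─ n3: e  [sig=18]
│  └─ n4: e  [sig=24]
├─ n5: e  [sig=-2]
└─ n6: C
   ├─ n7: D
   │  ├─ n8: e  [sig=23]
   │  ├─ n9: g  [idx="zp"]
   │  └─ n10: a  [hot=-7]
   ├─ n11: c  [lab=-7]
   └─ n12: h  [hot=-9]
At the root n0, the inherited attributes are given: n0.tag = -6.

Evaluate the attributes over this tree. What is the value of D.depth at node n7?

1. n0.tag = -6  [given at root]
2. n1.off = 30  [30]
3. n2.tag = -7  [A.off * -1 + 23]
4. n3.sig = 18  [terminal]
5. n2.pre = "nv"  ["nv"]
6. n2.hot = true  [e.sig > 17]
7. n4.sig = 24  [terminal]
8. n1.ok = 28  [len(S.pre) + 26]
9. n5.sig = -2  [terminal]
10. n6.off = 6  [A.ok * -2 + 62]
11. n6.hot = 22  [A.ok + S.tag]
12. n7.depth = 26  [C.hot + 4]
13. n7.acc = true  [C.hot == 22]
14. n7.live = 15  [C.off + 9]
15. n8.sig = 23  [terminal]
16. n9.idx = "zp"  [terminal]
17. n10.hot = -7  [terminal]
18. n7.wid = 26  [e.sig + 3]
19. n11.lab = -7  [terminal]
20. n12.hot = -9  [terminal]
21. n6.val = true  [D.wid == 26]
22. n0.pre = "zz"  ["zz"]
23. n0.hot = true  [e.sig > -3]

26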